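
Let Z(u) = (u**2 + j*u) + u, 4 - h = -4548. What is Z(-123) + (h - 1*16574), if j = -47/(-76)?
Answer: 221003/76 ≈ 2907.9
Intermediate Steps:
h = 4552 (h = 4 - 1*(-4548) = 4 + 4548 = 4552)
j = 47/76 (j = -47*(-1/76) = 47/76 ≈ 0.61842)
Z(u) = u**2 + 123*u/76 (Z(u) = (u**2 + 47*u/76) + u = u**2 + 123*u/76)
Z(-123) + (h - 1*16574) = (1/76)*(-123)*(123 + 76*(-123)) + (4552 - 1*16574) = (1/76)*(-123)*(123 - 9348) + (4552 - 16574) = (1/76)*(-123)*(-9225) - 12022 = 1134675/76 - 12022 = 221003/76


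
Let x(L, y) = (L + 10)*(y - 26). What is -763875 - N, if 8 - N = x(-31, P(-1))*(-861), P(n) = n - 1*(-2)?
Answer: -1215908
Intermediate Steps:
P(n) = 2 + n (P(n) = n + 2 = 2 + n)
x(L, y) = (-26 + y)*(10 + L) (x(L, y) = (10 + L)*(-26 + y) = (-26 + y)*(10 + L))
N = 452033 (N = 8 - (-260 - 26*(-31) + 10*(2 - 1) - 31*(2 - 1))*(-861) = 8 - (-260 + 806 + 10*1 - 31*1)*(-861) = 8 - (-260 + 806 + 10 - 31)*(-861) = 8 - 525*(-861) = 8 - 1*(-452025) = 8 + 452025 = 452033)
-763875 - N = -763875 - 1*452033 = -763875 - 452033 = -1215908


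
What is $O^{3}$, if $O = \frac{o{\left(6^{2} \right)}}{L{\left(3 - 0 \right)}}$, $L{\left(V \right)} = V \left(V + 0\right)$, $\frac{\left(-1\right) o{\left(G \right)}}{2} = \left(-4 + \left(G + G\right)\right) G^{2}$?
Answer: $-7511111368704$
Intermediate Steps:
$o{\left(G \right)} = - 2 G^{2} \left(-4 + 2 G\right)$ ($o{\left(G \right)} = - 2 \left(-4 + \left(G + G\right)\right) G^{2} = - 2 \left(-4 + 2 G\right) G^{2} = - 2 G^{2} \left(-4 + 2 G\right)$)
$L{\left(V \right)} = V^{2}$ ($L{\left(V \right)} = V V = V^{2}$)
$O = -19584$ ($O = \frac{4 \left(6^{2}\right)^{2} \left(2 - 6^{2}\right)}{\left(3 - 0\right)^{2}} = \frac{4 \cdot 36^{2} \left(2 - 36\right)}{\left(3 + 0\right)^{2}} = \frac{4 \cdot 1296 \left(2 - 36\right)}{3^{2}} = \frac{4 \cdot 1296 \left(-34\right)}{9} = \left(-176256\right) \frac{1}{9} = -19584$)
$O^{3} = \left(-19584\right)^{3} = -7511111368704$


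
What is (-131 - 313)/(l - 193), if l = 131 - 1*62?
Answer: 111/31 ≈ 3.5806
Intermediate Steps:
l = 69 (l = 131 - 62 = 69)
(-131 - 313)/(l - 193) = (-131 - 313)/(69 - 193) = -444/(-124) = -444*(-1/124) = 111/31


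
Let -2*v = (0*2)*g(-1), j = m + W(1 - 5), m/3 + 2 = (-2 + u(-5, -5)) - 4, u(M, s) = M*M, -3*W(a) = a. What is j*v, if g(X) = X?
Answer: 0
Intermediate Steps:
W(a) = -a/3
u(M, s) = M²
m = 51 (m = -6 + 3*((-2 + (-5)²) - 4) = -6 + 3*((-2 + 25) - 4) = -6 + 3*(23 - 4) = -6 + 3*19 = -6 + 57 = 51)
j = 157/3 (j = 51 - (1 - 5)/3 = 51 - ⅓*(-4) = 51 + 4/3 = 157/3 ≈ 52.333)
v = 0 (v = -0*2*(-1)/2 = -0*(-1) = -½*0 = 0)
j*v = (157/3)*0 = 0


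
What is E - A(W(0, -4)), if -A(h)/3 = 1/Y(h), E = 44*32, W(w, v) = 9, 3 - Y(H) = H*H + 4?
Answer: 115453/82 ≈ 1408.0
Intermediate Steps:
Y(H) = -1 - H**2 (Y(H) = 3 - (H*H + 4) = 3 - (H**2 + 4) = 3 - (4 + H**2) = 3 + (-4 - H**2) = -1 - H**2)
E = 1408
A(h) = -3/(-1 - h**2)
E - A(W(0, -4)) = 1408 - 3/(1 + 9**2) = 1408 - 3/(1 + 81) = 1408 - 3/82 = 115453/82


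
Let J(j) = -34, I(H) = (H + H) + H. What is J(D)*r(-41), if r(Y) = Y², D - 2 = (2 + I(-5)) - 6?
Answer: -57154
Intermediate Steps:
I(H) = 3*H (I(H) = 2*H + H = 3*H)
D = -17 (D = 2 + ((2 + 3*(-5)) - 6) = 2 + ((2 - 15) - 6) = 2 + (-13 - 6) = 2 - 19 = -17)
J(D)*r(-41) = -34*(-41)² = -34*1681 = -57154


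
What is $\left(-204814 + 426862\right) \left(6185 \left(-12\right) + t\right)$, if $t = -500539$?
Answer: $-127624086432$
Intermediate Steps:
$\left(-204814 + 426862\right) \left(6185 \left(-12\right) + t\right) = \left(-204814 + 426862\right) \left(6185 \left(-12\right) - 500539\right) = 222048 \left(-74220 - 500539\right) = 222048 \left(-574759\right) = -127624086432$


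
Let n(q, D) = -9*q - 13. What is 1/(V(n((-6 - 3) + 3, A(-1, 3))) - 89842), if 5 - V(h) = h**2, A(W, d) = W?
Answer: -1/91518 ≈ -1.0927e-5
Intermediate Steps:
n(q, D) = -13 - 9*q
V(h) = 5 - h**2
1/(V(n((-6 - 3) + 3, A(-1, 3))) - 89842) = 1/((5 - (-13 - 9*((-6 - 3) + 3))**2) - 89842) = 1/((5 - (-13 - 9*(-9 + 3))**2) - 89842) = 1/((5 - (-13 - 9*(-6))**2) - 89842) = 1/((5 - (-13 + 54)**2) - 89842) = 1/((5 - 1*41**2) - 89842) = 1/((5 - 1*1681) - 89842) = 1/((5 - 1681) - 89842) = 1/(-1676 - 89842) = 1/(-91518) = -1/91518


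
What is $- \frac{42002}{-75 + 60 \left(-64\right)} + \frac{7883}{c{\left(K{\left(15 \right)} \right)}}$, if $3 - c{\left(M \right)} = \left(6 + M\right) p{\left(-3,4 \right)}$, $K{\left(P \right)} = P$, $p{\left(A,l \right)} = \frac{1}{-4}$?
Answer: $\frac{41611282}{43065} \approx 966.24$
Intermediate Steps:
$p{\left(A,l \right)} = - \frac{1}{4}$
$c{\left(M \right)} = \frac{9}{2} + \frac{M}{4}$ ($c{\left(M \right)} = 3 - \left(6 + M\right) \left(- \frac{1}{4}\right) = 3 - \left(- \frac{3}{2} - \frac{M}{4}\right) = 3 + \left(\frac{3}{2} + \frac{M}{4}\right) = \frac{9}{2} + \frac{M}{4}$)
$- \frac{42002}{-75 + 60 \left(-64\right)} + \frac{7883}{c{\left(K{\left(15 \right)} \right)}} = - \frac{42002}{-75 + 60 \left(-64\right)} + \frac{7883}{\frac{9}{2} + \frac{1}{4} \cdot 15} = - \frac{42002}{-75 - 3840} + \frac{7883}{\frac{9}{2} + \frac{15}{4}} = - \frac{42002}{-3915} + \frac{7883}{\frac{33}{4}} = \left(-42002\right) \left(- \frac{1}{3915}\right) + 7883 \cdot \frac{4}{33} = \frac{42002}{3915} + \frac{31532}{33} = \frac{41611282}{43065}$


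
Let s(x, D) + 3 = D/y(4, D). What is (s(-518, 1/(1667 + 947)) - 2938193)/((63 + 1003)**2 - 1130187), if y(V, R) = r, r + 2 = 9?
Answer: -53763110407/112880362 ≈ -476.28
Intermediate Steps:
r = 7 (r = -2 + 9 = 7)
y(V, R) = 7
s(x, D) = -3 + D/7
(s(-518, 1/(1667 + 947)) - 2938193)/((63 + 1003)**2 - 1130187) = ((-3 + 1/(7*(1667 + 947))) - 2938193)/((63 + 1003)**2 - 1130187) = ((-3 + (1/7)/2614) - 2938193)/(1066**2 - 1130187) = ((-3 + (1/7)*(1/2614)) - 2938193)/(1136356 - 1130187) = ((-3 + 1/18298) - 2938193)/6169 = (-54893/18298 - 2938193)*(1/6169) = -53763110407/18298*1/6169 = -53763110407/112880362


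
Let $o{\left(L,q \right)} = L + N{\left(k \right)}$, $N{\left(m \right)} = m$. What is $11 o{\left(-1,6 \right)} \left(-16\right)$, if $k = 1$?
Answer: $0$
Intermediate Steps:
$o{\left(L,q \right)} = 1 + L$ ($o{\left(L,q \right)} = L + 1 = 1 + L$)
$11 o{\left(-1,6 \right)} \left(-16\right) = 11 \left(1 - 1\right) \left(-16\right) = 11 \cdot 0 \left(-16\right) = 0 \left(-16\right) = 0$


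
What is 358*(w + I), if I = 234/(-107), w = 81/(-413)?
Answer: -37700622/44191 ≈ -853.13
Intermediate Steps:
w = -81/413 (w = 81*(-1/413) = -81/413 ≈ -0.19613)
I = -234/107 (I = 234*(-1/107) = -234/107 ≈ -2.1869)
358*(w + I) = 358*(-81/413 - 234/107) = 358*(-105309/44191) = -37700622/44191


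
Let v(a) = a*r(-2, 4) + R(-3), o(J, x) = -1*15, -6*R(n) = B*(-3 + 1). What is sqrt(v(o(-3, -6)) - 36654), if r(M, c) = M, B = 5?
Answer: I*sqrt(329601)/3 ≈ 191.37*I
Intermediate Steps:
R(n) = 5/3 (R(n) = -5*(-3 + 1)/6 = -5*(-2)/6 = -1/6*(-10) = 5/3)
o(J, x) = -15
v(a) = 5/3 - 2*a (v(a) = a*(-2) + 5/3 = -2*a + 5/3 = 5/3 - 2*a)
sqrt(v(o(-3, -6)) - 36654) = sqrt((5/3 - 2*(-15)) - 36654) = sqrt((5/3 + 30) - 36654) = sqrt(95/3 - 36654) = sqrt(-109867/3) = I*sqrt(329601)/3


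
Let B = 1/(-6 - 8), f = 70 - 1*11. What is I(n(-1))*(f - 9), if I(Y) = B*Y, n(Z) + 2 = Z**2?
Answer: 25/7 ≈ 3.5714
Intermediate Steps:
n(Z) = -2 + Z**2
f = 59 (f = 70 - 11 = 59)
B = -1/14 (B = 1/(-14) = -1/14 ≈ -0.071429)
I(Y) = -Y/14
I(n(-1))*(f - 9) = (-(-2 + (-1)**2)/14)*(59 - 9) = -(-2 + 1)/14*50 = -1/14*(-1)*50 = (1/14)*50 = 25/7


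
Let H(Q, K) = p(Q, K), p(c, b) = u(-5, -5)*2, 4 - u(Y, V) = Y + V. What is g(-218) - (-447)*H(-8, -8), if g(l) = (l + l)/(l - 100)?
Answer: 1990262/159 ≈ 12517.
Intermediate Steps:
u(Y, V) = 4 - V - Y (u(Y, V) = 4 - (Y + V) = 4 - (V + Y) = 4 + (-V - Y) = 4 - V - Y)
p(c, b) = 28 (p(c, b) = (4 - 1*(-5) - 1*(-5))*2 = (4 + 5 + 5)*2 = 14*2 = 28)
H(Q, K) = 28
g(l) = 2*l/(-100 + l) (g(l) = (2*l)/(-100 + l) = 2*l/(-100 + l))
g(-218) - (-447)*H(-8, -8) = 2*(-218)/(-100 - 218) - (-447)*28 = 2*(-218)/(-318) - 1*(-12516) = 2*(-218)*(-1/318) + 12516 = 218/159 + 12516 = 1990262/159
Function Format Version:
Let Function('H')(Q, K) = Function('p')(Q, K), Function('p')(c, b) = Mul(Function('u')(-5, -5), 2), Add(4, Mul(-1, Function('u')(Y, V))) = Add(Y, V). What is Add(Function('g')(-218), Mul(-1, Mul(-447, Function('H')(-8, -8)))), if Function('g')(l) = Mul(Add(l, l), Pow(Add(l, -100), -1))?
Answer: Rational(1990262, 159) ≈ 12517.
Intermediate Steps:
Function('u')(Y, V) = Add(4, Mul(-1, V), Mul(-1, Y)) (Function('u')(Y, V) = Add(4, Mul(-1, Add(Y, V))) = Add(4, Mul(-1, Add(V, Y))) = Add(4, Add(Mul(-1, V), Mul(-1, Y))) = Add(4, Mul(-1, V), Mul(-1, Y)))
Function('p')(c, b) = 28 (Function('p')(c, b) = Mul(Add(4, Mul(-1, -5), Mul(-1, -5)), 2) = Mul(Add(4, 5, 5), 2) = Mul(14, 2) = 28)
Function('H')(Q, K) = 28
Function('g')(l) = Mul(2, l, Pow(Add(-100, l), -1)) (Function('g')(l) = Mul(Mul(2, l), Pow(Add(-100, l), -1)) = Mul(2, l, Pow(Add(-100, l), -1)))
Add(Function('g')(-218), Mul(-1, Mul(-447, Function('H')(-8, -8)))) = Add(Mul(2, -218, Pow(Add(-100, -218), -1)), Mul(-1, Mul(-447, 28))) = Add(Mul(2, -218, Pow(-318, -1)), Mul(-1, -12516)) = Add(Mul(2, -218, Rational(-1, 318)), 12516) = Add(Rational(218, 159), 12516) = Rational(1990262, 159)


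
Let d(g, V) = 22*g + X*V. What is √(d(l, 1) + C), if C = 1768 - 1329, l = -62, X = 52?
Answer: 3*I*√97 ≈ 29.547*I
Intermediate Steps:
C = 439
d(g, V) = 22*g + 52*V
√(d(l, 1) + C) = √((22*(-62) + 52*1) + 439) = √((-1364 + 52) + 439) = √(-1312 + 439) = √(-873) = 3*I*√97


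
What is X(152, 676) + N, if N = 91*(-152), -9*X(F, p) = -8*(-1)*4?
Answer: -124520/9 ≈ -13836.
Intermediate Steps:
X(F, p) = -32/9 (X(F, p) = -(-8*(-1))*4/9 = -8*4/9 = -⅑*32 = -32/9)
N = -13832
X(152, 676) + N = -32/9 - 13832 = -124520/9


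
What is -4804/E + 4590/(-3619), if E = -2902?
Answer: 2032748/5251169 ≈ 0.38710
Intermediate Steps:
-4804/E + 4590/(-3619) = -4804/(-2902) + 4590/(-3619) = -4804*(-1/2902) + 4590*(-1/3619) = 2402/1451 - 4590/3619 = 2032748/5251169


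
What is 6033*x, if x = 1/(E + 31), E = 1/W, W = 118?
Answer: 711894/3659 ≈ 194.56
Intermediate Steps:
E = 1/118 ≈ 0.0084746
x = 118/3659 (x = 1/(1/118 + 31) = 1/(3659/118) = 118/3659 ≈ 0.032249)
6033*x = 6033*(118/3659) = 711894/3659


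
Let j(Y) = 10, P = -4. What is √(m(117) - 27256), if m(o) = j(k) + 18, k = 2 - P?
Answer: 2*I*√6807 ≈ 165.01*I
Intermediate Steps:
k = 6 (k = 2 - 1*(-4) = 2 + 4 = 6)
m(o) = 28 (m(o) = 10 + 18 = 28)
√(m(117) - 27256) = √(28 - 27256) = √(-27228) = 2*I*√6807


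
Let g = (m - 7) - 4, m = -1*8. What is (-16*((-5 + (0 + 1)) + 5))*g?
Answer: 304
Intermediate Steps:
m = -8
g = -19 (g = (-8 - 7) - 4 = -15 - 4 = -19)
(-16*((-5 + (0 + 1)) + 5))*g = -16*((-5 + (0 + 1)) + 5)*(-19) = -16*((-5 + 1) + 5)*(-19) = -16*(-4 + 5)*(-19) = -16*1*(-19) = -16*(-19) = 304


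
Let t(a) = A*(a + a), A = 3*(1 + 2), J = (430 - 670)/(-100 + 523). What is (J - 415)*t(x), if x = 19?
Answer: -6679830/47 ≈ -1.4212e+5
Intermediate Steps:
J = -80/141 (J = -240/423 = -240*1/423 = -80/141 ≈ -0.56738)
A = 9 (A = 3*3 = 9)
t(a) = 18*a (t(a) = 9*(a + a) = 9*(2*a) = 18*a)
(J - 415)*t(x) = (-80/141 - 415)*(18*19) = -58595/141*342 = -6679830/47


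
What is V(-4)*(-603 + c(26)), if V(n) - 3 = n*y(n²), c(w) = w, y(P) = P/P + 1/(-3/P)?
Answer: -35197/3 ≈ -11732.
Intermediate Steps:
y(P) = 1 - P/3 (y(P) = 1 + 1*(-P/3) = 1 - P/3)
V(n) = 3 + n*(1 - n²/3)
V(-4)*(-603 + c(26)) = (3 - 4 - ⅓*(-4)³)*(-603 + 26) = (3 - 4 - ⅓*(-64))*(-577) = (3 - 4 + 64/3)*(-577) = (61/3)*(-577) = -35197/3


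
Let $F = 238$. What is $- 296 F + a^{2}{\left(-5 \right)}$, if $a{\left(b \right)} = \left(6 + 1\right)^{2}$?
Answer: $-68047$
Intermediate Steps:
$a{\left(b \right)} = 49$ ($a{\left(b \right)} = 7^{2} = 49$)
$- 296 F + a^{2}{\left(-5 \right)} = \left(-296\right) 238 + 49^{2} = -70448 + 2401 = -68047$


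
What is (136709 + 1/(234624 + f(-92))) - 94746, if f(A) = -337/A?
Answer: 905802617527/21585745 ≈ 41963.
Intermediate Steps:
(136709 + 1/(234624 + f(-92))) - 94746 = (136709 + 1/(234624 - 337/(-92))) - 94746 = (136709 + 1/(234624 - 337*(-1/92))) - 94746 = (136709 + 1/(234624 + 337/92)) - 94746 = (136709 + 1/(21585745/92)) - 94746 = (136709 + 92/21585745) - 94746 = 2950965613297/21585745 - 94746 = 905802617527/21585745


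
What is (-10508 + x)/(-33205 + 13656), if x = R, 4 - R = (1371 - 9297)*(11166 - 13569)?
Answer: 19056682/19549 ≈ 974.82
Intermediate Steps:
R = -19046174 (R = 4 - (1371 - 9297)*(11166 - 13569) = 4 - (-7926)*(-2403) = 4 - 1*19046178 = 4 - 19046178 = -19046174)
x = -19046174
(-10508 + x)/(-33205 + 13656) = (-10508 - 19046174)/(-33205 + 13656) = -19056682/(-19549) = -19056682*(-1/19549) = 19056682/19549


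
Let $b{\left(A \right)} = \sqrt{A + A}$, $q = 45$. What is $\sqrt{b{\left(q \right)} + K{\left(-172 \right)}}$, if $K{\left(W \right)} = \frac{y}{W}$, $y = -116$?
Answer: $\frac{\sqrt{1247 + 5547 \sqrt{10}}}{43} \approx 3.1877$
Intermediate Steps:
$K{\left(W \right)} = - \frac{116}{W}$
$b{\left(A \right)} = \sqrt{2} \sqrt{A}$ ($b{\left(A \right)} = \sqrt{2 A} = \sqrt{2} \sqrt{A}$)
$\sqrt{b{\left(q \right)} + K{\left(-172 \right)}} = \sqrt{\sqrt{2} \sqrt{45} - \frac{116}{-172}} = \sqrt{\sqrt{2} \cdot 3 \sqrt{5} - - \frac{29}{43}} = \sqrt{3 \sqrt{10} + \frac{29}{43}} = \sqrt{\frac{29}{43} + 3 \sqrt{10}}$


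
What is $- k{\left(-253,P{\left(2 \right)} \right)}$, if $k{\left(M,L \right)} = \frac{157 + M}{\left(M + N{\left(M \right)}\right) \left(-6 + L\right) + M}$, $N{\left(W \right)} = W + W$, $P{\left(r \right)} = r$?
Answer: $\frac{96}{2783} \approx 0.034495$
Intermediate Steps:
$N{\left(W \right)} = 2 W$
$k{\left(M,L \right)} = \frac{157 + M}{M + 3 M \left(-6 + L\right)}$ ($k{\left(M,L \right)} = \frac{157 + M}{\left(M + 2 M\right) \left(-6 + L\right) + M} = \frac{157 + M}{3 M \left(-6 + L\right) + M} = \frac{157 + M}{M + 3 M \left(-6 + L\right)}$)
$- k{\left(-253,P{\left(2 \right)} \right)} = - \frac{157 - 253}{\left(-253\right) \left(-17 + 3 \cdot 2\right)} = - \frac{\left(-1\right) \left(-96\right)}{253 \left(-17 + 6\right)} = - \frac{\left(-1\right) \left(-96\right)}{253 \left(-11\right)} = - \frac{\left(-1\right) \left(-1\right) \left(-96\right)}{253 \cdot 11} = \left(-1\right) \left(- \frac{96}{2783}\right) = \frac{96}{2783}$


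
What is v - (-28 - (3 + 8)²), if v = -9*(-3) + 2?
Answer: 178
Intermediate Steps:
v = 29 (v = 27 + 2 = 29)
v - (-28 - (3 + 8)²) = 29 - (-28 - (3 + 8)²) = 29 - (-28 - 1*11²) = 29 - (-28 - 1*121) = 29 - (-28 - 121) = 29 - 1*(-149) = 29 + 149 = 178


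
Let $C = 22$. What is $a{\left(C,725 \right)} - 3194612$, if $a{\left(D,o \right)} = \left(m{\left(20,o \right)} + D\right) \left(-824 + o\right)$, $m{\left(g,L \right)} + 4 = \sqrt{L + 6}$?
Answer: $-3196394 - 99 \sqrt{731} \approx -3.1991 \cdot 10^{6}$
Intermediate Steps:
$m{\left(g,L \right)} = -4 + \sqrt{6 + L}$ ($m{\left(g,L \right)} = -4 + \sqrt{L + 6} = -4 + \sqrt{6 + L}$)
$a{\left(D,o \right)} = \left(-824 + o\right) \left(-4 + D + \sqrt{6 + o}\right)$ ($a{\left(D,o \right)} = \left(\left(-4 + \sqrt{6 + o}\right) + D\right) \left(-824 + o\right) = \left(-4 + D + \sqrt{6 + o}\right) \left(-824 + o\right) = \left(-824 + o\right) \left(-4 + D + \sqrt{6 + o}\right)$)
$a{\left(C,725 \right)} - 3194612 = \left(3296 - 18128 - 824 \sqrt{6 + 725} + 22 \cdot 725 + 725 \left(-4 + \sqrt{6 + 725}\right)\right) - 3194612 = \left(3296 - 18128 - 824 \sqrt{731} + 15950 + 725 \left(-4 + \sqrt{731}\right)\right) - 3194612 = \left(3296 - 18128 - 824 \sqrt{731} + 15950 - \left(2900 - 725 \sqrt{731}\right)\right) - 3194612 = \left(-1782 - 99 \sqrt{731}\right) - 3194612 = -3196394 - 99 \sqrt{731}$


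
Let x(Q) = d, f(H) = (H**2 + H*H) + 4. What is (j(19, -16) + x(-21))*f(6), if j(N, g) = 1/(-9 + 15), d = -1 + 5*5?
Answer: 5510/3 ≈ 1836.7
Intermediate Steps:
f(H) = 4 + 2*H**2 (f(H) = (H**2 + H**2) + 4 = 2*H**2 + 4 = 4 + 2*H**2)
d = 24 (d = -1 + 25 = 24)
j(N, g) = 1/6
x(Q) = 24
(j(19, -16) + x(-21))*f(6) = (1/6 + 24)*(4 + 2*6**2) = 145*(4 + 2*36)/6 = 145*(4 + 72)/6 = (145/6)*76 = 5510/3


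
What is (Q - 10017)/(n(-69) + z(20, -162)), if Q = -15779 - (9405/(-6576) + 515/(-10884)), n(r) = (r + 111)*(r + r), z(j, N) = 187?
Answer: 153849675317/33454499088 ≈ 4.5988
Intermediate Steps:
n(r) = 2*r*(111 + r) (n(r) = (111 + r)*(2*r) = 2*r*(111 + r))
Q = -94103959973/5964432 (Q = -15779 - (9405*(-1/6576) + 515*(-1/10884)) = -15779 - (-3135/2192 - 515/10884) = -15779 - 1*(-8812555/5964432) = -15779 + 8812555/5964432 = -94103959973/5964432 ≈ -15778.)
(Q - 10017)/(n(-69) + z(20, -162)) = (-94103959973/5964432 - 10017)/(2*(-69)*(111 - 69) + 187) = -153849675317/(5964432*(2*(-69)*42 + 187)) = -153849675317/(5964432*(-5796 + 187)) = -153849675317/5964432/(-5609) = -153849675317/5964432*(-1/5609) = 153849675317/33454499088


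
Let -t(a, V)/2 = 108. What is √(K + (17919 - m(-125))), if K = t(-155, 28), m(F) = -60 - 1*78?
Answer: √17841 ≈ 133.57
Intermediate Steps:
m(F) = -138 (m(F) = -60 - 78 = -138)
t(a, V) = -216 (t(a, V) = -2*108 = -216)
K = -216
√(K + (17919 - m(-125))) = √(-216 + (17919 - 1*(-138))) = √(-216 + (17919 + 138)) = √(-216 + 18057) = √17841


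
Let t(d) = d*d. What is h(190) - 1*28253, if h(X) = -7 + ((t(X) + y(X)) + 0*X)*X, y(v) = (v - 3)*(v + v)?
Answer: 20332140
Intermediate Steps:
y(v) = 2*v*(-3 + v) (y(v) = (-3 + v)*(2*v) = 2*v*(-3 + v))
t(d) = d**2
h(X) = -7 + X*(X**2 + 2*X*(-3 + X)) (h(X) = -7 + ((X**2 + 2*X*(-3 + X)) + 0*X)*X = -7 + ((X**2 + 2*X*(-3 + X)) + 0)*X = -7 + (X**2 + 2*X*(-3 + X))*X = -7 + X*(X**2 + 2*X*(-3 + X)))
h(190) - 1*28253 = (-7 - 6*190**2 + 3*190**3) - 1*28253 = (-7 - 6*36100 + 3*6859000) - 28253 = (-7 - 216600 + 20577000) - 28253 = 20360393 - 28253 = 20332140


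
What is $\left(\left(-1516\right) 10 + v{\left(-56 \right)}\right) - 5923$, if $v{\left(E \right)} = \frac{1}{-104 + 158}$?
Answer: $- \frac{1138481}{54} \approx -21083.0$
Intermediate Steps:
$v{\left(E \right)} = \frac{1}{54}$
$\left(\left(-1516\right) 10 + v{\left(-56 \right)}\right) - 5923 = \left(\left(-1516\right) 10 + \frac{1}{54}\right) - 5923 = \left(-15160 + \frac{1}{54}\right) - 5923 = - \frac{818639}{54} - 5923 = - \frac{1138481}{54}$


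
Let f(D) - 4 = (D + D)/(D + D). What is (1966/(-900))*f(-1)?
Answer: -983/90 ≈ -10.922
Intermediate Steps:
f(D) = 5 (f(D) = 4 + (D + D)/(D + D) = 4 + (2*D)/((2*D)) = 4 + (2*D)*(1/(2*D)) = 4 + 1 = 5)
(1966/(-900))*f(-1) = (1966/(-900))*5 = (1966*(-1/900))*5 = -983/450*5 = -983/90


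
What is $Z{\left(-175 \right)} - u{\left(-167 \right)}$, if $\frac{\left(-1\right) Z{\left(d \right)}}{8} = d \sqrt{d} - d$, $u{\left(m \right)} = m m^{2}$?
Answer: $4656063 + 7000 i \sqrt{7} \approx 4.6561 \cdot 10^{6} + 18520.0 i$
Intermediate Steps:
$u{\left(m \right)} = m^{3}$
$Z{\left(d \right)} = - 8 d^{\frac{3}{2}} + 8 d$ ($Z{\left(d \right)} = - 8 \left(d \sqrt{d} - d\right) = - 8 \left(d^{\frac{3}{2}} - d\right) = - 8 d^{\frac{3}{2}} + 8 d$)
$Z{\left(-175 \right)} - u{\left(-167 \right)} = \left(- 8 \left(-175\right)^{\frac{3}{2}} + 8 \left(-175\right)\right) - \left(-167\right)^{3} = \left(- 8 \left(- 875 i \sqrt{7}\right) - 1400\right) - -4657463 = \left(7000 i \sqrt{7} - 1400\right) + 4657463 = \left(-1400 + 7000 i \sqrt{7}\right) + 4657463 = 4656063 + 7000 i \sqrt{7}$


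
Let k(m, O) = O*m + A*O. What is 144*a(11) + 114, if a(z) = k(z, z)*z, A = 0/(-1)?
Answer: 191778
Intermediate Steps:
A = 0 (A = 0*(-1) = 0)
k(m, O) = O*m (k(m, O) = O*m + 0*O = O*m + 0 = O*m)
a(z) = z³ (a(z) = (z*z)*z = z²*z = z³)
144*a(11) + 114 = 144*11³ + 114 = 144*1331 + 114 = 191664 + 114 = 191778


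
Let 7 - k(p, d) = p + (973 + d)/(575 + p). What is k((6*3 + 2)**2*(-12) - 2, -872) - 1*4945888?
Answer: -20885940832/4227 ≈ -4.9411e+6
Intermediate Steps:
k(p, d) = 7 - p - (973 + d)/(575 + p) (k(p, d) = 7 - (p + (973 + d)/(575 + p)) = 7 + (-p - (973 + d)/(575 + p)) = 7 - p - (973 + d)/(575 + p))
k((6*3 + 2)**2*(-12) - 2, -872) - 1*4945888 = (3052 - 1*(-872) - ((6*3 + 2)**2*(-12) - 2)**2 - 568*((6*3 + 2)**2*(-12) - 2))/(575 + ((6*3 + 2)**2*(-12) - 2)) - 1*4945888 = (3052 + 872 - ((18 + 2)**2*(-12) - 2)**2 - 568*((18 + 2)**2*(-12) - 2))/(575 + ((18 + 2)**2*(-12) - 2)) - 4945888 = (3052 + 872 - (20**2*(-12) - 2)**2 - 568*(20**2*(-12) - 2))/(575 + (20**2*(-12) - 2)) - 4945888 = (3052 + 872 - (400*(-12) - 2)**2 - 568*(400*(-12) - 2))/(575 + (400*(-12) - 2)) - 4945888 = (3052 + 872 - (-4800 - 2)**2 - 568*(-4800 - 2))/(575 + (-4800 - 2)) - 4945888 = (3052 + 872 - 1*(-4802)**2 - 568*(-4802))/(575 - 4802) - 4945888 = (3052 + 872 - 1*23059204 + 2727536)/(-4227) - 4945888 = -(3052 + 872 - 23059204 + 2727536)/4227 - 4945888 = -1/4227*(-20327744) - 4945888 = 20327744/4227 - 4945888 = -20885940832/4227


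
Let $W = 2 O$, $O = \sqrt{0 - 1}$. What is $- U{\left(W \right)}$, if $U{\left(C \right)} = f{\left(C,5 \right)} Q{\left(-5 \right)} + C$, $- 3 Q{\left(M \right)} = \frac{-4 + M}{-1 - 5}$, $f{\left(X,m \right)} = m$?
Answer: $\frac{5}{2} - 2 i \approx 2.5 - 2.0 i$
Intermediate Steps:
$O = i$ ($O = \sqrt{-1} = i \approx 1.0 i$)
$Q{\left(M \right)} = - \frac{2}{9} + \frac{M}{18}$ ($Q{\left(M \right)} = - \frac{\left(-4 + M\right) \frac{1}{-1 - 5}}{3} = - \frac{\left(-4 + M\right) \frac{1}{-6}}{3} = - \frac{\left(-4 + M\right) \left(- \frac{1}{6}\right)}{3} = - \frac{\frac{2}{3} - \frac{M}{6}}{3} = - \frac{2}{9} + \frac{M}{18}$)
$W = 2 i \approx 2.0 i$
$U{\left(C \right)} = - \frac{5}{2} + C$ ($U{\left(C \right)} = 5 \left(- \frac{2}{9} + \frac{1}{18} \left(-5\right)\right) + C = 5 \left(- \frac{2}{9} - \frac{5}{18}\right) + C = 5 \left(- \frac{1}{2}\right) + C = - \frac{5}{2} + C$)
$- U{\left(W \right)} = - (- \frac{5}{2} + 2 i) = \frac{5}{2} - 2 i$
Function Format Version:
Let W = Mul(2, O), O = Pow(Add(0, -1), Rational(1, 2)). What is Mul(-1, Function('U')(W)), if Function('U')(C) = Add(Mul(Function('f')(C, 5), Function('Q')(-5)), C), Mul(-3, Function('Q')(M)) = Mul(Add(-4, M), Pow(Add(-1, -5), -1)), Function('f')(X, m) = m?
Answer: Add(Rational(5, 2), Mul(-2, I)) ≈ Add(2.5000, Mul(-2.0000, I))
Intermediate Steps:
O = I (O = Pow(-1, Rational(1, 2)) = I ≈ Mul(1.0000, I))
Function('Q')(M) = Add(Rational(-2, 9), Mul(Rational(1, 18), M)) (Function('Q')(M) = Mul(Rational(-1, 3), Mul(Add(-4, M), Pow(Add(-1, -5), -1))) = Mul(Rational(-1, 3), Mul(Add(-4, M), Pow(-6, -1))) = Mul(Rational(-1, 3), Mul(Add(-4, M), Rational(-1, 6))) = Mul(Rational(-1, 3), Add(Rational(2, 3), Mul(Rational(-1, 6), M))) = Add(Rational(-2, 9), Mul(Rational(1, 18), M)))
W = Mul(2, I) ≈ Mul(2.0000, I)
Function('U')(C) = Add(Rational(-5, 2), C) (Function('U')(C) = Add(Mul(5, Add(Rational(-2, 9), Mul(Rational(1, 18), -5))), C) = Add(Mul(5, Add(Rational(-2, 9), Rational(-5, 18))), C) = Add(Mul(5, Rational(-1, 2)), C) = Add(Rational(-5, 2), C))
Mul(-1, Function('U')(W)) = Mul(-1, Add(Rational(-5, 2), Mul(2, I))) = Add(Rational(5, 2), Mul(-2, I))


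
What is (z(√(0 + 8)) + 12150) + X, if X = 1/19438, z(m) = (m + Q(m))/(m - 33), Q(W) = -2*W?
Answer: 255301764285/21012478 + 66*√2/1081 ≈ 12150.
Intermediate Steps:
z(m) = -m/(-33 + m) (z(m) = (m - 2*m)/(m - 33) = (-m)/(-33 + m) = -m/(-33 + m))
X = 1/19438 ≈ 5.1446e-5
(z(√(0 + 8)) + 12150) + X = (-√(0 + 8)/(-33 + √(0 + 8)) + 12150) + 1/19438 = (-√8/(-33 + √8) + 12150) + 1/19438 = (-2*√2/(-33 + 2*√2) + 12150) + 1/19438 = (12150 - 2*√2/(-33 + 2*√2)) + 1/19438 = 236171701/19438 - 2*√2/(-33 + 2*√2)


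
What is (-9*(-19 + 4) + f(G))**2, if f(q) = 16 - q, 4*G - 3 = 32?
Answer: 323761/16 ≈ 20235.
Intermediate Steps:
G = 35/4 (G = 3/4 + (1/4)*32 = 3/4 + 8 = 35/4 ≈ 8.7500)
(-9*(-19 + 4) + f(G))**2 = (-9*(-19 + 4) + (16 - 1*35/4))**2 = (-9*(-15) + (16 - 35/4))**2 = (135 + 29/4)**2 = (569/4)**2 = 323761/16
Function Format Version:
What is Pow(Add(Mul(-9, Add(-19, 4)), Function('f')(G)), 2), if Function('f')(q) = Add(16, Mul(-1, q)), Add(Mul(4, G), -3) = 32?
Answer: Rational(323761, 16) ≈ 20235.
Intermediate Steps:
G = Rational(35, 4) (G = Add(Rational(3, 4), Mul(Rational(1, 4), 32)) = Add(Rational(3, 4), 8) = Rational(35, 4) ≈ 8.7500)
Pow(Add(Mul(-9, Add(-19, 4)), Function('f')(G)), 2) = Pow(Add(Mul(-9, Add(-19, 4)), Add(16, Mul(-1, Rational(35, 4)))), 2) = Pow(Add(Mul(-9, -15), Add(16, Rational(-35, 4))), 2) = Pow(Add(135, Rational(29, 4)), 2) = Pow(Rational(569, 4), 2) = Rational(323761, 16)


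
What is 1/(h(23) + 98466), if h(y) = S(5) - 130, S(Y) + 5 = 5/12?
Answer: 12/1179977 ≈ 1.0170e-5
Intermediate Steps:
S(Y) = -55/12 (S(Y) = -5 + 5/12 = -55/12)
h(y) = -1615/12 (h(y) = -55/12 - 130 = -1615/12)
1/(h(23) + 98466) = 1/(-1615/12 + 98466) = 1/(1179977/12) = 12/1179977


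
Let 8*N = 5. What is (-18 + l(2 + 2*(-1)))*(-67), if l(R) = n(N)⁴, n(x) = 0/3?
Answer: 1206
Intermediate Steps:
N = 5/8 (N = (⅛)*5 = 5/8 ≈ 0.62500)
n(x) = 0 (n(x) = 0*(⅓) = 0)
l(R) = 0 (l(R) = 0⁴ = 0)
(-18 + l(2 + 2*(-1)))*(-67) = (-18 + 0)*(-67) = -18*(-67) = 1206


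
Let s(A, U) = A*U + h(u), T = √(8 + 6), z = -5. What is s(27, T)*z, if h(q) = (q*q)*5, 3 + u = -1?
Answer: -400 - 135*√14 ≈ -905.12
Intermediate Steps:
u = -4 (u = -3 - 1 = -4)
h(q) = 5*q² (h(q) = q²*5 = 5*q²)
T = √14 ≈ 3.7417
s(A, U) = 80 + A*U (s(A, U) = A*U + 5*(-4)² = A*U + 5*16 = A*U + 80 = 80 + A*U)
s(27, T)*z = (80 + 27*√14)*(-5) = -400 - 135*√14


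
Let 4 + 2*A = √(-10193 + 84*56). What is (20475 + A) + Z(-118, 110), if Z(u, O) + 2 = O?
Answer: 20581 + I*√5489/2 ≈ 20581.0 + 37.044*I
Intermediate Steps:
Z(u, O) = -2 + O
A = -2 + I*√5489/2 (A = -2 + √(-10193 + 84*56)/2 = -2 + √(-10193 + 4704)/2 = -2 + √(-5489)/2 = -2 + (I*√5489)/2 = -2 + I*√5489/2 ≈ -2.0 + 37.044*I)
(20475 + A) + Z(-118, 110) = (20475 + (-2 + I*√5489/2)) + (-2 + 110) = (20473 + I*√5489/2) + 108 = 20581 + I*√5489/2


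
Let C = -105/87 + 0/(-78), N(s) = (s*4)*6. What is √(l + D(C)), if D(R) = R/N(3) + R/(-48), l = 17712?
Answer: √2144995063/348 ≈ 133.09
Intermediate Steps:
N(s) = 24*s (N(s) = (4*s)*6 = 24*s)
C = -35/29 (C = -105*1/87 + 0*(-1/78) = -35/29 + 0 = -35/29 ≈ -1.2069)
D(R) = -R/144 (D(R) = R/((24*3)) + R/(-48) = R/72 + R*(-1/48) = R*(1/72) - R/48 = R/72 - R/48 = -R/144)
√(l + D(C)) = √(17712 - 1/144*(-35/29)) = √(17712 + 35/4176) = √(73965347/4176) = √2144995063/348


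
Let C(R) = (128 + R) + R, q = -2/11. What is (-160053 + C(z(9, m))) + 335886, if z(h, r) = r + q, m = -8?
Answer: 1935391/11 ≈ 1.7594e+5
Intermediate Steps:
q = -2/11 (q = -2*1/11 = -2/11 ≈ -0.18182)
z(h, r) = -2/11 + r (z(h, r) = r - 2/11 = -2/11 + r)
C(R) = 128 + 2*R
(-160053 + C(z(9, m))) + 335886 = (-160053 + (128 + 2*(-2/11 - 8))) + 335886 = (-160053 + (128 + 2*(-90/11))) + 335886 = (-160053 + (128 - 180/11)) + 335886 = (-160053 + 1228/11) + 335886 = -1759355/11 + 335886 = 1935391/11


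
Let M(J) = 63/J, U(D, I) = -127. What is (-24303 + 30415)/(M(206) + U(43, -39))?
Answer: -1259072/26099 ≈ -48.242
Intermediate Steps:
(-24303 + 30415)/(M(206) + U(43, -39)) = (-24303 + 30415)/(63/206 - 127) = 6112/(63*(1/206) - 127) = 6112/(63/206 - 127) = 6112/(-26099/206) = 6112*(-206/26099) = -1259072/26099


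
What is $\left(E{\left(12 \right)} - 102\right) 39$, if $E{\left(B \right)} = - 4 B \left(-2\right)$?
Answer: $-234$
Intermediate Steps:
$E{\left(B \right)} = 8 B$
$\left(E{\left(12 \right)} - 102\right) 39 = \left(8 \cdot 12 - 102\right) 39 = \left(96 - 102\right) 39 = \left(-6\right) 39 = -234$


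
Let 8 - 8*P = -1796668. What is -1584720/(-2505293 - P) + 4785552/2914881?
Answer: 2357765459760/1060969074277 ≈ 2.2223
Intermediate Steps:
P = 449169/2 (P = 1 - ⅛*(-1796668) = 1 + 449167/2 = 449169/2 ≈ 2.2458e+5)
-1584720/(-2505293 - P) + 4785552/2914881 = -1584720/(-2505293 - 1*449169/2) + 4785552/2914881 = -1584720/(-2505293 - 449169/2) + 4785552*(1/2914881) = -1584720/(-5459755/2) + 1595184/971627 = -1584720*(-2/5459755) + 1595184/971627 = 633888/1091951 + 1595184/971627 = 2357765459760/1060969074277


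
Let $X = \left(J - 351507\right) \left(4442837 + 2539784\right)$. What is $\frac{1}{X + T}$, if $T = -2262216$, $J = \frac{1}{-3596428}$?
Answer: $- \frac{3596428}{8827225451102173585} \approx -4.0742 \cdot 10^{-13}$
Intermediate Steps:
$J = - \frac{1}{3596428} \approx -2.7805 \cdot 10^{-7}$
$X = - \frac{8827217315205209137}{3596428}$ ($X = \left(- \frac{1}{3596428} - 351507\right) \left(4442837 + 2539784\right) = \left(- \frac{1264169616997}{3596428}\right) 6982621 = - \frac{8827217315205209137}{3596428} \approx -2.4544 \cdot 10^{12}$)
$\frac{1}{X + T} = \frac{1}{- \frac{8827217315205209137}{3596428} - 2262216} = \frac{1}{- \frac{8827225451102173585}{3596428}} = - \frac{3596428}{8827225451102173585}$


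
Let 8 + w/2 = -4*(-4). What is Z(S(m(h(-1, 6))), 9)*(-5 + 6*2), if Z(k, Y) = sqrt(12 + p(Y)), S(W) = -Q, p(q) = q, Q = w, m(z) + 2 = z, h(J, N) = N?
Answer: 7*sqrt(21) ≈ 32.078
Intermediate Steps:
w = 16 (w = -16 + 2*(-4*(-4)) = -16 + 2*16 = -16 + 32 = 16)
m(z) = -2 + z
Q = 16
S(W) = -16 (S(W) = -1*16 = -16)
Z(k, Y) = sqrt(12 + Y)
Z(S(m(h(-1, 6))), 9)*(-5 + 6*2) = sqrt(12 + 9)*(-5 + 6*2) = sqrt(21)*(-5 + 12) = sqrt(21)*7 = 7*sqrt(21)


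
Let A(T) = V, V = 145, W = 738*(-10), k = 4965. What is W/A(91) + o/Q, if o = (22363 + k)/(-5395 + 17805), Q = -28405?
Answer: -260149861156/5111337725 ≈ -50.897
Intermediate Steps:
W = -7380
o = 13664/6205 (o = (22363 + 4965)/(-5395 + 17805) = 27328/12410 = 27328*(1/12410) = 13664/6205 ≈ 2.2021)
A(T) = 145
W/A(91) + o/Q = -7380/145 + (13664/6205)/(-28405) = -7380*1/145 + (13664/6205)*(-1/28405) = -1476/29 - 13664/176253025 = -260149861156/5111337725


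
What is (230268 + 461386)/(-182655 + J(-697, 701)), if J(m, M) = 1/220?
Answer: -152163880/40184099 ≈ -3.7867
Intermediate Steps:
J(m, M) = 1/220
(230268 + 461386)/(-182655 + J(-697, 701)) = (230268 + 461386)/(-182655 + 1/220) = 691654/(-40184099/220) = 691654*(-220/40184099) = -152163880/40184099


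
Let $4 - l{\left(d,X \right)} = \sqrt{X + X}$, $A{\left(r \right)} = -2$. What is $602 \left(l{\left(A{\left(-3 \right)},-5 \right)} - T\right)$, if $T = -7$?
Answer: $6622 - 602 i \sqrt{10} \approx 6622.0 - 1903.7 i$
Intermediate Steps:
$l{\left(d,X \right)} = 4 - \sqrt{2} \sqrt{X}$ ($l{\left(d,X \right)} = 4 - \sqrt{X + X} = 4 - \sqrt{2 X} = 4 - \sqrt{2} \sqrt{X}$)
$602 \left(l{\left(A{\left(-3 \right)},-5 \right)} - T\right) = 602 \left(\left(4 - \sqrt{2} \sqrt{-5}\right) - -7\right) = 602 \left(\left(4 - \sqrt{2} i \sqrt{5}\right) + 7\right) = 602 \left(\left(4 - i \sqrt{10}\right) + 7\right) = 602 \left(11 - i \sqrt{10}\right) = 6622 - 602 i \sqrt{10}$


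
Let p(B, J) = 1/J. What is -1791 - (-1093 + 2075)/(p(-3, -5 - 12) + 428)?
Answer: -13046219/7275 ≈ -1793.3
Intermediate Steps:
-1791 - (-1093 + 2075)/(p(-3, -5 - 12) + 428) = -1791 - (-1093 + 2075)/(1/(-5 - 12) + 428) = -1791 - 982/(1/(-17) + 428) = -1791 - 982/(-1/17 + 428) = -1791 - 982/7275/17 = -1791 - 982*17/7275 = -1791 - 1*16694/7275 = -1791 - 16694/7275 = -13046219/7275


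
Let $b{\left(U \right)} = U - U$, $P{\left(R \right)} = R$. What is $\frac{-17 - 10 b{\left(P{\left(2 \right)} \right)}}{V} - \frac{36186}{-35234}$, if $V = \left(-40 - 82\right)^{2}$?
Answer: $\frac{268996723}{262211428} \approx 1.0259$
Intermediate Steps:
$V = 14884$ ($V = \left(-122\right)^{2} = 14884$)
$b{\left(U \right)} = 0$
$\frac{-17 - 10 b{\left(P{\left(2 \right)} \right)}}{V} - \frac{36186}{-35234} = \frac{-17 - 0}{14884} - \frac{36186}{-35234} = \left(-17 + 0\right) \frac{1}{14884} - - \frac{18093}{17617} = \left(-17\right) \frac{1}{14884} + \frac{18093}{17617} = - \frac{17}{14884} + \frac{18093}{17617} = \frac{268996723}{262211428}$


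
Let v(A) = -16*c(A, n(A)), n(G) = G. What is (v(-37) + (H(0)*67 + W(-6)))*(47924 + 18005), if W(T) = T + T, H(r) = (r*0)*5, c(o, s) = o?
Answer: 38238820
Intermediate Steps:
H(r) = 0 (H(r) = 0*5 = 0)
W(T) = 2*T
v(A) = -16*A
(v(-37) + (H(0)*67 + W(-6)))*(47924 + 18005) = (-16*(-37) + (0*67 + 2*(-6)))*(47924 + 18005) = (592 + (0 - 12))*65929 = (592 - 12)*65929 = 580*65929 = 38238820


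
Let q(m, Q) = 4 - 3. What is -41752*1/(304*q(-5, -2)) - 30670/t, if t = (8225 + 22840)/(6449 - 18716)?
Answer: 49594981/4142 ≈ 11974.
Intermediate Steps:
q(m, Q) = 1
t = -10355/4089 (t = 31065/(-12267) = 31065*(-1/12267) = -10355/4089 ≈ -2.5324)
-41752*1/(304*q(-5, -2)) - 30670/t = -41752/(-19*(-16)*1) - 30670/(-10355/4089) = -41752/(304*1) - 30670*(-4089/10355) = -41752/304 + 25081926/2071 = -41752*1/304 + 25081926/2071 = -5219/38 + 25081926/2071 = 49594981/4142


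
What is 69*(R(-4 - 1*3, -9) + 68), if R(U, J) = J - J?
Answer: 4692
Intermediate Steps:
R(U, J) = 0
69*(R(-4 - 1*3, -9) + 68) = 69*(0 + 68) = 69*68 = 4692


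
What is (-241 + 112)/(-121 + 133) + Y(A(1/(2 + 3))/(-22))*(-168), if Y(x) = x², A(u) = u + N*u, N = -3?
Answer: -130747/12100 ≈ -10.806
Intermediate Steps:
A(u) = -2*u (A(u) = u - 3*u = -2*u)
(-241 + 112)/(-121 + 133) + Y(A(1/(2 + 3))/(-22))*(-168) = (-241 + 112)/(-121 + 133) + (-2/(2 + 3)/(-22))²*(-168) = -129/12 + (-2/5*(-1/22))²*(-168) = -129*1/12 + (-2*⅕*(-1/22))²*(-168) = -43/4 + (-⅖*(-1/22))²*(-168) = -43/4 + (1/55)²*(-168) = -43/4 + (1/3025)*(-168) = -43/4 - 168/3025 = -130747/12100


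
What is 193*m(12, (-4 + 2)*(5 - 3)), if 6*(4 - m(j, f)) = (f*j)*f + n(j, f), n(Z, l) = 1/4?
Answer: -129889/24 ≈ -5412.0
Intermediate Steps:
n(Z, l) = ¼
m(j, f) = 95/24 - j*f²/6 (m(j, f) = 4 - ((f*j)*f + ¼)/6 = 4 - (j*f² + ¼)/6 = 4 - (¼ + j*f²)/6 = 4 + (-1/24 - j*f²/6) = 95/24 - j*f²/6)
193*m(12, (-4 + 2)*(5 - 3)) = 193*(95/24 - ⅙*12*((-4 + 2)*(5 - 3))²) = 193*(95/24 - ⅙*12*(-2*2)²) = 193*(95/24 - ⅙*12*(-4)²) = 193*(95/24 - ⅙*12*16) = 193*(95/24 - 32) = 193*(-673/24) = -129889/24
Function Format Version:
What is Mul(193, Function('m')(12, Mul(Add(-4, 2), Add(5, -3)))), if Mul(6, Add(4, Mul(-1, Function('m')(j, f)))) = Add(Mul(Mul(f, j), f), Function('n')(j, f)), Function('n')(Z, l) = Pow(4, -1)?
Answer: Rational(-129889, 24) ≈ -5412.0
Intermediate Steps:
Function('n')(Z, l) = Rational(1, 4)
Function('m')(j, f) = Add(Rational(95, 24), Mul(Rational(-1, 6), j, Pow(f, 2))) (Function('m')(j, f) = Add(4, Mul(Rational(-1, 6), Add(Mul(Mul(f, j), f), Rational(1, 4)))) = Add(4, Mul(Rational(-1, 6), Add(Mul(j, Pow(f, 2)), Rational(1, 4)))) = Add(4, Mul(Rational(-1, 6), Add(Rational(1, 4), Mul(j, Pow(f, 2))))) = Add(4, Add(Rational(-1, 24), Mul(Rational(-1, 6), j, Pow(f, 2)))) = Add(Rational(95, 24), Mul(Rational(-1, 6), j, Pow(f, 2))))
Mul(193, Function('m')(12, Mul(Add(-4, 2), Add(5, -3)))) = Mul(193, Add(Rational(95, 24), Mul(Rational(-1, 6), 12, Pow(Mul(Add(-4, 2), Add(5, -3)), 2)))) = Mul(193, Add(Rational(95, 24), Mul(Rational(-1, 6), 12, Pow(Mul(-2, 2), 2)))) = Mul(193, Add(Rational(95, 24), Mul(Rational(-1, 6), 12, Pow(-4, 2)))) = Mul(193, Add(Rational(95, 24), Mul(Rational(-1, 6), 12, 16))) = Mul(193, Add(Rational(95, 24), -32)) = Mul(193, Rational(-673, 24)) = Rational(-129889, 24)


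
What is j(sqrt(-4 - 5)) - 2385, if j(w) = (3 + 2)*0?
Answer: -2385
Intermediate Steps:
j(w) = 0 (j(w) = 5*0 = 0)
j(sqrt(-4 - 5)) - 2385 = 0 - 2385 = -2385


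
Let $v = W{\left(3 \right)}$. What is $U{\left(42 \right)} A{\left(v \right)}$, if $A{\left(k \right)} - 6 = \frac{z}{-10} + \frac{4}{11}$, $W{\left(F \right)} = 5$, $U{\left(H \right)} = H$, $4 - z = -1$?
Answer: $\frac{2709}{11} \approx 246.27$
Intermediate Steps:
$z = 5$ ($z = 4 - -1 = 4 + 1 = 5$)
$v = 5$
$A{\left(k \right)} = \frac{129}{22}$ ($A{\left(k \right)} = 6 + \left(\frac{5}{-10} + \frac{4}{11}\right) = 6 + \left(5 \left(- \frac{1}{10}\right) + 4 \cdot \frac{1}{11}\right) = 6 + \left(- \frac{1}{2} + \frac{4}{11}\right) = 6 - \frac{3}{22} = \frac{129}{22}$)
$U{\left(42 \right)} A{\left(v \right)} = 42 \cdot \frac{129}{22} = \frac{2709}{11}$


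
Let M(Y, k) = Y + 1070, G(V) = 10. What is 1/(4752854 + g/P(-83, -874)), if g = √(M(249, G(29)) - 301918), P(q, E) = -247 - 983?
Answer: 7190592816600/34175837830748876999 + 1230*I*√300599/34175837830748876999 ≈ 2.104e-7 + 1.9732e-14*I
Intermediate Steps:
P(q, E) = -1230
M(Y, k) = 1070 + Y
g = I*√300599 (g = √((1070 + 249) - 301918) = √(1319 - 301918) = √(-300599) = I*√300599 ≈ 548.27*I)
1/(4752854 + g/P(-83, -874)) = 1/(4752854 + (I*√300599)/(-1230)) = 1/(4752854 + (I*√300599)*(-1/1230)) = 1/(4752854 - I*√300599/1230)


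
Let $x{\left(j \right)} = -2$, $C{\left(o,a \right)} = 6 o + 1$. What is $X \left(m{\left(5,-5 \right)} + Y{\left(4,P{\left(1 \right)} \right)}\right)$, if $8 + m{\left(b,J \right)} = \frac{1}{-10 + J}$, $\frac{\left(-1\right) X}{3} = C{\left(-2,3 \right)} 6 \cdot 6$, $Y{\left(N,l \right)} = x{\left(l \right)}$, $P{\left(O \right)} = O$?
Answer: $- \frac{59796}{5} \approx -11959.0$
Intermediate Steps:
$C{\left(o,a \right)} = 1 + 6 o$
$Y{\left(N,l \right)} = -2$
$X = 1188$ ($X = - 3 \left(1 + 6 \left(-2\right)\right) 6 \cdot 6 = - 3 \left(1 - 12\right) 6 \cdot 6 = - 3 \left(-11\right) 6 \cdot 6 = - 3 \left(\left(-66\right) 6\right) = \left(-3\right) \left(-396\right) = 1188$)
$m{\left(b,J \right)} = -8 + \frac{1}{-10 + J}$
$X \left(m{\left(5,-5 \right)} + Y{\left(4,P{\left(1 \right)} \right)}\right) = 1188 \left(\frac{81 - -40}{-10 - 5} - 2\right) = 1188 \left(\frac{81 + 40}{-15} - 2\right) = 1188 \left(\left(- \frac{1}{15}\right) 121 - 2\right) = 1188 \left(- \frac{121}{15} - 2\right) = 1188 \left(- \frac{151}{15}\right) = - \frac{59796}{5}$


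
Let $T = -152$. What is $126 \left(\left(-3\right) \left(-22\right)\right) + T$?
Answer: $8164$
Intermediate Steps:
$126 \left(\left(-3\right) \left(-22\right)\right) + T = 126 \left(\left(-3\right) \left(-22\right)\right) - 152 = 126 \cdot 66 - 152 = 8316 - 152 = 8164$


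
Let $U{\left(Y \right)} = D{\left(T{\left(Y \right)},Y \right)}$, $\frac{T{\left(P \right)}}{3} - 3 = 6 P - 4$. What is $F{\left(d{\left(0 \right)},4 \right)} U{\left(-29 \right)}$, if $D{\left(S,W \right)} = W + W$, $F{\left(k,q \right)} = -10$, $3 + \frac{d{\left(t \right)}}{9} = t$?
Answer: $580$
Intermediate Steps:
$T{\left(P \right)} = -3 + 18 P$ ($T{\left(P \right)} = 9 + 3 \left(6 P - 4\right) = 9 + 3 \left(-4 + 6 P\right) = 9 + \left(-12 + 18 P\right) = -3 + 18 P$)
$d{\left(t \right)} = -27 + 9 t$
$D{\left(S,W \right)} = 2 W$
$U{\left(Y \right)} = 2 Y$
$F{\left(d{\left(0 \right)},4 \right)} U{\left(-29 \right)} = - 10 \cdot 2 \left(-29\right) = \left(-10\right) \left(-58\right) = 580$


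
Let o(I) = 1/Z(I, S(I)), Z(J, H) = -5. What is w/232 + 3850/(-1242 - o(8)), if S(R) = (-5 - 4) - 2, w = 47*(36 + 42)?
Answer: 1306871/102892 ≈ 12.701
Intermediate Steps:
w = 3666 (w = 47*78 = 3666)
S(R) = -11 (S(R) = -9 - 2 = -11)
o(I) = -1/5 (o(I) = 1/(-5) = -1/5)
w/232 + 3850/(-1242 - o(8)) = 3666/232 + 3850/(-1242 - 1*(-1/5)) = 3666*(1/232) + 3850/(-1242 + 1/5) = 1833/116 + 3850/(-6209/5) = 1833/116 + 3850*(-5/6209) = 1833/116 - 2750/887 = 1306871/102892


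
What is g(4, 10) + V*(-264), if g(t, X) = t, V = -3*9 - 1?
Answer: 7396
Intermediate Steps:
V = -28 (V = -27 - 1 = -28)
g(4, 10) + V*(-264) = 4 - 28*(-264) = 4 + 7392 = 7396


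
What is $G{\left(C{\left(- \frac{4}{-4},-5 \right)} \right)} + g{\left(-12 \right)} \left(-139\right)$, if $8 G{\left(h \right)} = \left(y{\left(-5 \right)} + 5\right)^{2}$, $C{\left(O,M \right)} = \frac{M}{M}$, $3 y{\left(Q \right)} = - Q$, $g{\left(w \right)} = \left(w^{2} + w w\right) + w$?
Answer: $- \frac{345226}{9} \approx -38358.0$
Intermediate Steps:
$g{\left(w \right)} = w + 2 w^{2}$ ($g{\left(w \right)} = \left(w^{2} + w^{2}\right) + w = 2 w^{2} + w = w + 2 w^{2}$)
$y{\left(Q \right)} = - \frac{Q}{3}$ ($y{\left(Q \right)} = \frac{\left(-1\right) Q}{3} = - \frac{Q}{3}$)
$C{\left(O,M \right)} = 1$
$G{\left(h \right)} = \frac{50}{9}$ ($G{\left(h \right)} = \frac{\left(\left(- \frac{1}{3}\right) \left(-5\right) + 5\right)^{2}}{8} = \frac{\left(\frac{5}{3} + 5\right)^{2}}{8} = \frac{\left(\frac{20}{3}\right)^{2}}{8} = \frac{1}{8} \cdot \frac{400}{9} = \frac{50}{9}$)
$G{\left(C{\left(- \frac{4}{-4},-5 \right)} \right)} + g{\left(-12 \right)} \left(-139\right) = \frac{50}{9} + - 12 \left(1 + 2 \left(-12\right)\right) \left(-139\right) = \frac{50}{9} + - 12 \left(1 - 24\right) \left(-139\right) = \frac{50}{9} + \left(-12\right) \left(-23\right) \left(-139\right) = \frac{50}{9} + 276 \left(-139\right) = \frac{50}{9} - 38364 = - \frac{345226}{9}$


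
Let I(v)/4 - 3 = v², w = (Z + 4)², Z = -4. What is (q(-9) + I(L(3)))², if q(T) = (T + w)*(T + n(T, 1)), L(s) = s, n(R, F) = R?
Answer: 44100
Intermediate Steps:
w = 0 (w = (-4 + 4)² = 0² = 0)
q(T) = 2*T² (q(T) = (T + 0)*(T + T) = T*(2*T) = 2*T²)
I(v) = 12 + 4*v²
(q(-9) + I(L(3)))² = (2*(-9)² + (12 + 4*3²))² = (2*81 + (12 + 4*9))² = (162 + (12 + 36))² = (162 + 48)² = 210² = 44100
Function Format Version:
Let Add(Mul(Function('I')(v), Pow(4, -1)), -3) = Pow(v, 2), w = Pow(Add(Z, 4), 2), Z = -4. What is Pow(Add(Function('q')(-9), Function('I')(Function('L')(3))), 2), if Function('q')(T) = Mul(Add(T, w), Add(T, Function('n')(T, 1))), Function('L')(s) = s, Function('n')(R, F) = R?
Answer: 44100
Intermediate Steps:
w = 0 (w = Pow(Add(-4, 4), 2) = Pow(0, 2) = 0)
Function('q')(T) = Mul(2, Pow(T, 2)) (Function('q')(T) = Mul(Add(T, 0), Add(T, T)) = Mul(T, Mul(2, T)) = Mul(2, Pow(T, 2)))
Function('I')(v) = Add(12, Mul(4, Pow(v, 2)))
Pow(Add(Function('q')(-9), Function('I')(Function('L')(3))), 2) = Pow(Add(Mul(2, Pow(-9, 2)), Add(12, Mul(4, Pow(3, 2)))), 2) = Pow(Add(Mul(2, 81), Add(12, Mul(4, 9))), 2) = Pow(Add(162, Add(12, 36)), 2) = Pow(Add(162, 48), 2) = Pow(210, 2) = 44100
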